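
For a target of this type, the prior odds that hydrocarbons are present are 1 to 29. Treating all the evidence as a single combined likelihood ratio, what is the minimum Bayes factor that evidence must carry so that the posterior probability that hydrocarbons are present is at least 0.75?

87

Prior odds = 1/29.
Target odds = 0.75/0.25 = 3.
Required Bayes factor = 3 ÷ (1/29) = 87.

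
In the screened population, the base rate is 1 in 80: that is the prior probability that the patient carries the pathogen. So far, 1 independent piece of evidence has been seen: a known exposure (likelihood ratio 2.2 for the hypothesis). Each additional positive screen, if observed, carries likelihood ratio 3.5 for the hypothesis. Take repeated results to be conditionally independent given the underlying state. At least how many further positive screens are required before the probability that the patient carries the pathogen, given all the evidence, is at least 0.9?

Prior odds = 0.0125/0.9875 = 1/79.
Bayes factor of the evidence already in hand = 2.2.
Odds after that evidence = (1/79) × 2.2 = 11/395.
Target odds = 0.9/0.1 = 9.
Need 3.5ⁿ ≥ 9 ÷ (11/395) = 3555/11.
3.5⁴ = 150.0625 falls short of 3555/11 but 3.5⁵ = 525.21875 reaches it, so n = 5.

5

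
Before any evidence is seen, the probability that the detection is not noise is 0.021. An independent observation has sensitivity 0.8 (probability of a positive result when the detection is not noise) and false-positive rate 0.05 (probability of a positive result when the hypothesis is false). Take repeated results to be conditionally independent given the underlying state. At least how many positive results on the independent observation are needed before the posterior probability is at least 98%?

3

Prior odds = 0.021/0.979 = 21/979.
Likelihood ratio of a positive result = 0.8/0.05 = 16.
Target odds: 0.98 ÷ 0.02 = 49.
Require 16ⁿ ≥ 49 ÷ (21/979) = 6853/3.
16² = 256 falls short of 6853/3 but 16³ = 4096 reaches it, so n = 3.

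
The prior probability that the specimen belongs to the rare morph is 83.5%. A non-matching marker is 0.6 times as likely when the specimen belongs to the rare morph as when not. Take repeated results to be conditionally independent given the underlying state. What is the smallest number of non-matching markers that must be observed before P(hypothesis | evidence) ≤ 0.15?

Prior odds = 0.835/0.165 = 167/33.
Likelihood ratio per non-matching marker = 0.6.
Target odds: 0.15 ÷ 0.85 = 3/17.
Need (167/33) × 0.6ⁿ ≤ 3/17, i.e. 0.6ⁿ ≤ 99/2839.
0.6⁶ = 729/15625 is still above 99/2839 but 0.6⁷ = 2187/78125 is at or below it, so n = 7.

7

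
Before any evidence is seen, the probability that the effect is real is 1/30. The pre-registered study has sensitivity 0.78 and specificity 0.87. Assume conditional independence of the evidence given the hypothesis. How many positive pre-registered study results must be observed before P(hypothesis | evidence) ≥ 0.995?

Prior odds = (1/30)/(29/30) = 1/29.
False-positive rate = 1 − 0.87 = 0.13; likelihood ratio of a positive = 0.78/0.13 = 6.
Target odds: 0.995 ÷ 0.005 = 199.
Need (1/29) × 6ⁿ ≥ 199, i.e. 6ⁿ ≥ 5771.
6⁴ = 1296 falls short of 5771 but 6⁵ = 7776 reaches it, so n = 5.

5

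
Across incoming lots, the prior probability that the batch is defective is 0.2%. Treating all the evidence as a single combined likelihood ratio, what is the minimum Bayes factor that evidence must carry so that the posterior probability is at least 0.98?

24451

Prior odds = 0.002/0.998 = 1/499.
Target odds = 0.98/0.02 = 49.
Required Bayes factor = 49 ÷ (1/499) = 24451.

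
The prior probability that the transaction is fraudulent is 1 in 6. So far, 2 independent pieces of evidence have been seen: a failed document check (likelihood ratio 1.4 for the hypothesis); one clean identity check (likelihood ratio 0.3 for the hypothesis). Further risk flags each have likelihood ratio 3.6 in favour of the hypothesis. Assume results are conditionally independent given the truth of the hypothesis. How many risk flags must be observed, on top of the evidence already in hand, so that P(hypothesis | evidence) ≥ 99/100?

Prior odds = (1/6)/(5/6) = 0.2.
Combined Bayes factor of the evidence already in hand = 1.4 × 0.3 = 0.42.
Odds after that evidence = 0.2 × 0.42 = 0.084.
Target odds = 0.99/0.01 = 99.
Need 3.6ⁿ ≥ 99 ÷ 0.084 = 8250/7.
3.6⁵ = 604.66176 falls short of 8250/7 but 3.6⁶ = 34012224/15625 reaches it, so n = 6.

6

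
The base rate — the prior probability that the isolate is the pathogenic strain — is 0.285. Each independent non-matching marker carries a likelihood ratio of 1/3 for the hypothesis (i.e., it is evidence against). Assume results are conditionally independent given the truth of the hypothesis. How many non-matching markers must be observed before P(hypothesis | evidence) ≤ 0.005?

Prior odds = 0.285/0.715 = 57/143.
Likelihood ratio per non-matching marker = 1/3.
Target posterior odds = 0.005/0.995 = 1/199.
Need (57/143) × (1/3)ⁿ ≤ 1/199, i.e. (1/3)ⁿ ≤ 143/11343.
(1/3)³ = 1/27 is still above 143/11343 but (1/3)⁴ = 1/81 is at or below it, so n = 4.

4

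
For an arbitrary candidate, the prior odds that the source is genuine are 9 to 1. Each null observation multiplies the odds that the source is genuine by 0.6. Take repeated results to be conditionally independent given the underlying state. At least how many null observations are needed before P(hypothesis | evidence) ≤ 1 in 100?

14

Prior odds = 9.
Likelihood ratio per null observation = 0.6.
Target posterior odds = 0.01/0.99 = 1/99.
Require 0.6ⁿ ≤ 1/99 ÷ 9 = 1/891.
0.6¹³ ≈0.00130607 is still above 1/891 but 0.6¹⁴ ≈0.000783642 is at or below it, so n = 14.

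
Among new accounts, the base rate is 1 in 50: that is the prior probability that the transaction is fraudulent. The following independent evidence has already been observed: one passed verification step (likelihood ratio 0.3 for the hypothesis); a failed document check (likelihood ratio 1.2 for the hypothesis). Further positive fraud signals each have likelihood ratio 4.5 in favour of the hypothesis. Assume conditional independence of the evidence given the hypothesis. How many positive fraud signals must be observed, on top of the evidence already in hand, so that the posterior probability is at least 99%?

7

Prior odds = 0.02/0.98 = 1/49.
Combined Bayes factor of the evidence already in hand = 0.3 × 1.2 = 0.36.
Odds after that evidence = (1/49) × 0.36 = 9/1225.
Target odds = 0.99/0.01 = 99.
Need 4.5ⁿ ≥ 99 ÷ (9/1225) = 13475.
4.5⁶ = 8303.765625 falls short of 13475 but 4.5⁷ = 4782969/128 reaches it, so n = 7.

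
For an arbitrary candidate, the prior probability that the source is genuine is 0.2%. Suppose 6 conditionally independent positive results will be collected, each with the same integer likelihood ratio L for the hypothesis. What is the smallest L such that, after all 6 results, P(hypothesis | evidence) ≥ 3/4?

4

Prior odds = 0.002/0.998 = 1/499.
Target odds = 0.75/0.25 = 3.
Need L⁶ ≥ 3 ÷ (1/499) = 1497.
3⁶ = 729 < 1497 ≤ 4096 = 4⁶, so L = 4.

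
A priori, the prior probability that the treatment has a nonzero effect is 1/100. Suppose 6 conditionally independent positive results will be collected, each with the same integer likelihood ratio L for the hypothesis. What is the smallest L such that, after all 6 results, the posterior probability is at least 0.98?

5

Prior odds = 0.01/0.99 = 1/99.
Target odds = 0.98/0.02 = 49.
Need L⁶ ≥ 49 ÷ (1/99) = 4851.
4⁶ = 4096 < 4851 ≤ 15625 = 5⁶, so L = 5.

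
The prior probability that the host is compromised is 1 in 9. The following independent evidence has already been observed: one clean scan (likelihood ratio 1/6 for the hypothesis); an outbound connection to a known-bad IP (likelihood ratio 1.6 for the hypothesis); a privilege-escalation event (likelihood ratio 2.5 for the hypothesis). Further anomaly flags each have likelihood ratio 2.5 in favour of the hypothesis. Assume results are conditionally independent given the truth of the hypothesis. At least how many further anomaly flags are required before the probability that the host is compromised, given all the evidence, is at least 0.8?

Prior odds = (1/9)/(8/9) = 0.125.
Combined Bayes factor of the evidence already in hand = (1/6) × 1.6 × 2.5 = 2/3.
Odds after that evidence = 0.125 × 2/3 = 1/12.
Target odds = 0.8/0.2 = 4.
Need 2.5ⁿ ≥ 4 ÷ (1/12) = 48.
2.5⁴ = 39.0625 falls short of 48 but 2.5⁵ = 97.65625 reaches it, so n = 5.

5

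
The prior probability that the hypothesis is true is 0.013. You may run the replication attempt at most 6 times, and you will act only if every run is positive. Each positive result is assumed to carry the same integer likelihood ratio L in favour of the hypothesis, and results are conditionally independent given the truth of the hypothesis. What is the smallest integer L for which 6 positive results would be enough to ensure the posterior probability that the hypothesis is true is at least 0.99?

5

Prior odds = 0.013/0.987 = 13/987.
Target odds = 0.99/0.01 = 99.
Need L⁶ ≥ 99 ÷ (13/987) = 97713/13.
4⁶ = 4096 < 97713/13 ≤ 15625 = 5⁶, so L = 5.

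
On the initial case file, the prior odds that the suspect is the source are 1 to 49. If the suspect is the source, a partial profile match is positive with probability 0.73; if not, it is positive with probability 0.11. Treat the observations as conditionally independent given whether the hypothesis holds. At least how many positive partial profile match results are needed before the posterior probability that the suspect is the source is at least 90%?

Prior odds = 1/49.
Likelihood ratio of a positive = 0.73/0.11 = 73/11.
Target posterior odds = 0.9/0.1 = 9.
Require (73/11)ⁿ ≥ 9 ÷ (1/49) = 441.
(73/11)³ = 389017/1331 falls short of 441 but (73/11)⁴ = 28398241/14641 reaches it, so n = 4.

4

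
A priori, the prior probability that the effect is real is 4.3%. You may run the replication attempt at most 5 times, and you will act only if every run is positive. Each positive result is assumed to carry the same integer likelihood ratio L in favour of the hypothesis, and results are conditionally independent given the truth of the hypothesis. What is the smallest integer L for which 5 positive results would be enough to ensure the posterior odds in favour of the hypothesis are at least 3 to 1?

Prior odds = 0.043/0.957 = 43/957.
Target odds = 3.
Need L⁵ ≥ 3 ÷ (43/957) = 2871/43.
2⁵ = 32 < 2871/43 ≤ 243 = 3⁵, so L = 3.

3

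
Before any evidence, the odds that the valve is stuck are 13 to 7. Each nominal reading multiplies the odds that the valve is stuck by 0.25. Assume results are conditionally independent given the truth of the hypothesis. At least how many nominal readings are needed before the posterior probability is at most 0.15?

2

Prior odds = 13/7.
Likelihood ratio per nominal reading = 0.25.
Target posterior odds = 0.15/0.85 = 3/17.
Require 0.25ⁿ ≤ 3/17 ÷ (13/7) = 21/221.
0.25¹ = 0.25 is still above 21/221 but 0.25² = 0.0625 is at or below it, so n = 2.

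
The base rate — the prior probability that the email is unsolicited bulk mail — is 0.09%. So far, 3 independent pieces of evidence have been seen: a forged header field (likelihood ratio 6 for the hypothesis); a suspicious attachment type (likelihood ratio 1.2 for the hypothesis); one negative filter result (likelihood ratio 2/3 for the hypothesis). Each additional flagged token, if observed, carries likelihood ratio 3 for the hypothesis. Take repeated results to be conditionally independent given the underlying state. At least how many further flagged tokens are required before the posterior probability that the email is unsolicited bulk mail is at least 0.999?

12

Prior odds = 0.0009/0.9991 = 9/9991.
Combined Bayes factor of the evidence already in hand = 6 × 1.2 × (2/3) = 4.8.
Odds after that evidence = (9/9991) × 4.8 = 216/49955.
Target odds = 0.999/0.001 = 999.
Need 3ⁿ ≥ 999 ÷ (216/49955) = 231041.875.
3¹¹ = 177147 falls short of 231041.875 but 3¹² = 531441 reaches it, so n = 12.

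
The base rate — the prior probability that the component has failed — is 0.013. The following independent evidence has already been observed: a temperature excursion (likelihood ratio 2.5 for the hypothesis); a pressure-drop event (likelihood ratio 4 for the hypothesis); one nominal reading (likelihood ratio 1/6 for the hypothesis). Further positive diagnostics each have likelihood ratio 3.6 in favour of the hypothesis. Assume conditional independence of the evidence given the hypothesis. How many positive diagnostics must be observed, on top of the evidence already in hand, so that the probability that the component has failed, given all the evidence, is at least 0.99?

7

Prior odds = 0.013/0.987 = 13/987.
Combined Bayes factor of the evidence already in hand = 2.5 × 4 × (1/6) = 5/3.
Odds after that evidence = (13/987) × 5/3 = 65/2961.
Target odds = 0.99/0.01 = 99.
Need 3.6ⁿ ≥ 99 ÷ (65/2961) = 293139/65.
3.6⁶ = 34012224/15625 falls short of 293139/65 but 3.6⁷ = 612220032/78125 reaches it, so n = 7.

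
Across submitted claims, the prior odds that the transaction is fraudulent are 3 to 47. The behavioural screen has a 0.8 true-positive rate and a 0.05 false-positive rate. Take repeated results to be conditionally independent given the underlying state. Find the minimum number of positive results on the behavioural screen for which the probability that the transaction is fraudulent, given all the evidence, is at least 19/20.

3

Prior odds = 3/47.
Likelihood ratio of a positive result = 0.8/0.05 = 16.
Target odds: 0.95 ÷ 0.05 = 19.
Need (3/47) × 16ⁿ ≥ 19, i.e. 16ⁿ ≥ 893/3.
16² = 256 falls short of 893/3 but 16³ = 4096 reaches it, so n = 3.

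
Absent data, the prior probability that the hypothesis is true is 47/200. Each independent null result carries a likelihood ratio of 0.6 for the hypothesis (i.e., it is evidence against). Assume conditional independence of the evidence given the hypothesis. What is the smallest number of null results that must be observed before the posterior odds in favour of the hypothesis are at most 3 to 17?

Prior odds = 0.235/0.765 = 47/153.
Likelihood ratio per null result = 0.6.
Target odds = 3/17.
Need (47/153) × 0.6ⁿ ≤ 3/17, i.e. 0.6ⁿ ≤ 27/47.
0.6¹ = 0.6 is still above 27/47 but 0.6² = 0.36 is at or below it, so n = 2.

2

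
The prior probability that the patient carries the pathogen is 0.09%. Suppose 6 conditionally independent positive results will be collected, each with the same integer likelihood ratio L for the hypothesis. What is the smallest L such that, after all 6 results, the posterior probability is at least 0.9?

5

Prior odds = 0.0009/0.9991 = 9/9991.
Target odds = 0.9/0.1 = 9.
Need L⁶ ≥ 9 ÷ (9/9991) = 9991.
4⁶ = 4096 < 9991 ≤ 15625 = 5⁶, so L = 5.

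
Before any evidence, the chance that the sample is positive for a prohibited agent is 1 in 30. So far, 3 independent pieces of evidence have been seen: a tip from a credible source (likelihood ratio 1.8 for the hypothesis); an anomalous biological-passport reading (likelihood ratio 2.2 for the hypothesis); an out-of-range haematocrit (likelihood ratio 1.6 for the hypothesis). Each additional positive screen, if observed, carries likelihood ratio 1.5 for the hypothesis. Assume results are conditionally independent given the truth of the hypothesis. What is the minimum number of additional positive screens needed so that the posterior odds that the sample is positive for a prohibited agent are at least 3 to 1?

Prior odds = (1/30)/(29/30) = 1/29.
Combined Bayes factor of the evidence already in hand = 1.8 × 2.2 × 1.6 = 6.336.
Odds after that evidence = (1/29) × 6.336 = 792/3625.
Target odds = 3.
Need 1.5ⁿ ≥ 3 ÷ (792/3625) = 3625/264.
1.5⁶ = 11.390625 falls short of 3625/264 but 1.5⁷ = 17.0859375 reaches it, so n = 7.

7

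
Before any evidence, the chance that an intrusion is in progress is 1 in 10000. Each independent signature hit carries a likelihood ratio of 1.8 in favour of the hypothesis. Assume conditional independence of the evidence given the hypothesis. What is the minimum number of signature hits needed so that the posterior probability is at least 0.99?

Prior odds = 0.0001/0.9999 = 1/9999.
Likelihood ratio per signature hit = 1.8.
Target posterior odds = 0.99/0.01 = 99.
Require 1.8ⁿ ≥ 99 ÷ (1/9999) = 989901.
1.8²³ ≈743477 falls short of 989901 but 1.8²⁴ ≈1.33826e+06 reaches it, so n = 24.

24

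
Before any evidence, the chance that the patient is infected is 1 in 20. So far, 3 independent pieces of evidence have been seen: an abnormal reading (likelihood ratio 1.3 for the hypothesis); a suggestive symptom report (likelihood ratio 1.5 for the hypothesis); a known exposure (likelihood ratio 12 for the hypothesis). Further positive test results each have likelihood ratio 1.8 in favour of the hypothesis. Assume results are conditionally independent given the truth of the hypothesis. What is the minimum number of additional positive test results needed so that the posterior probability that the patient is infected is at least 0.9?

4

Prior odds = 0.05/0.95 = 1/19.
Combined Bayes factor of the evidence already in hand = 1.3 × 1.5 × 12 = 23.4.
Odds after that evidence = (1/19) × 23.4 = 117/95.
Target odds = 0.9/0.1 = 9.
Need 1.8ⁿ ≥ 9 ÷ (117/95) = 95/13.
1.8³ = 5.832 falls short of 95/13 but 1.8⁴ = 10.4976 reaches it, so n = 4.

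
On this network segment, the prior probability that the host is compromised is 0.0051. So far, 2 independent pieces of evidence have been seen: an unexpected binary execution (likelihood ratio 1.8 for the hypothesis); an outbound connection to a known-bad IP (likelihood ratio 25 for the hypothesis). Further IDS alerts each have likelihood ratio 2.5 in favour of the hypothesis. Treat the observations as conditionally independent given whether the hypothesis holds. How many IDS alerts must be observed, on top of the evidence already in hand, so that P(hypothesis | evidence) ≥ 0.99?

7

Prior odds = 0.0051/0.9949 = 51/9949.
Combined Bayes factor of the evidence already in hand = 1.8 × 25 = 45.
Odds after that evidence = (51/9949) × 45 = 2295/9949.
Target odds = 0.99/0.01 = 99.
Need 2.5ⁿ ≥ 99 ÷ (2295/9949) = 109439/255.
2.5⁶ = 244.140625 falls short of 109439/255 but 2.5⁷ = 610.3515625 reaches it, so n = 7.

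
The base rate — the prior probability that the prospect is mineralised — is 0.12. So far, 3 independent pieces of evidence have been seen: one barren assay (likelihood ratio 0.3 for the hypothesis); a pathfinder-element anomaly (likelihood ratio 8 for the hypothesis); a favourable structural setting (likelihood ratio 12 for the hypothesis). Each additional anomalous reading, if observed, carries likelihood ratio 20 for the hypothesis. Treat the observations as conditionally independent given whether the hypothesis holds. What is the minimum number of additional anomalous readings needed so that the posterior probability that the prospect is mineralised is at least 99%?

2

Prior odds = 0.12/0.88 = 3/22.
Combined Bayes factor of the evidence already in hand = 0.3 × 8 × 12 = 28.8.
Odds after that evidence = (3/22) × 28.8 = 216/55.
Target odds = 0.99/0.01 = 99.
Need 20ⁿ ≥ 99 ÷ (216/55) = 605/24.
20¹ = 20 falls short of 605/24 but 20² = 400 reaches it, so n = 2.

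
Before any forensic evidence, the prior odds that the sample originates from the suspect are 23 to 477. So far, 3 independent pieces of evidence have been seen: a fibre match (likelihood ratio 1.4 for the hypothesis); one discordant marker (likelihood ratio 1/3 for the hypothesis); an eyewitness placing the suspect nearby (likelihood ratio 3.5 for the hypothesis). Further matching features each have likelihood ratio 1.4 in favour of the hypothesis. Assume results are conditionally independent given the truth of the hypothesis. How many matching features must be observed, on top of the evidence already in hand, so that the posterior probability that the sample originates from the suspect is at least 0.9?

Prior odds = 23/477.
Combined Bayes factor of the evidence already in hand = 1.4 × (1/3) × 3.5 = 49/30.
Odds after that evidence = (23/477) × 49/30 = 1127/14310.
Target odds = 0.9/0.1 = 9.
Need 1.4ⁿ ≥ 9 ÷ (1127/14310) = 128790/1127.
1.4¹⁴ ≈111.12 falls short of 128790/1127 but 1.4¹⁵ ≈155.568 reaches it, so n = 15.

15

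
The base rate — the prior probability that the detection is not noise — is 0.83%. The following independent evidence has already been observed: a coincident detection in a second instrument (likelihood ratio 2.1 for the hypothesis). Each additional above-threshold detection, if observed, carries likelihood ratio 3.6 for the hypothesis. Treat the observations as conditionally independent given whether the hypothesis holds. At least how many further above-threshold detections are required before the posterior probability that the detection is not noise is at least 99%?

7

Prior odds = 0.0083/0.9917 = 83/9917.
Bayes factor of the evidence already in hand = 2.1.
Odds after that evidence = (83/9917) × 2.1 = 1743/99170.
Target odds = 0.99/0.01 = 99.
Need 3.6ⁿ ≥ 99 ÷ (1743/99170) = 3272610/581.
3.6⁶ = 34012224/15625 falls short of 3272610/581 but 3.6⁷ = 612220032/78125 reaches it, so n = 7.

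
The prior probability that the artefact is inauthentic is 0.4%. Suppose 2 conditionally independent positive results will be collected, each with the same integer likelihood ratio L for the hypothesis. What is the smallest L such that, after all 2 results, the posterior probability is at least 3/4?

Prior odds = 0.004/0.996 = 1/249.
Target odds = 0.75/0.25 = 3.
Need L² ≥ 3 ÷ (1/249) = 747.
27² = 729 < 747 ≤ 784 = 28², so L = 28.

28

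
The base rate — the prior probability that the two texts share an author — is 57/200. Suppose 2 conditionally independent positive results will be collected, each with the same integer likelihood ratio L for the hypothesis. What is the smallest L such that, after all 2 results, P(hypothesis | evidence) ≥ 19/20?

Prior odds = 0.285/0.715 = 57/143.
Target odds = 0.95/0.05 = 19.
Need L² ≥ 19 ÷ (57/143) = 143/3.
6² = 36 < 143/3 ≤ 49 = 7², so L = 7.

7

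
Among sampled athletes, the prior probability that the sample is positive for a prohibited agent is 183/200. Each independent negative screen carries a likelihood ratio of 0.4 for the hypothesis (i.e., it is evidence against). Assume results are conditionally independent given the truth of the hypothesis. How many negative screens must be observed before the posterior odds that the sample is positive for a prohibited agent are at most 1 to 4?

Prior odds: 0.915 ÷ 0.085 = 183/17.
Likelihood ratio per negative screen = 0.4.
Target odds = 0.25.
Require 0.4ⁿ ≤ 0.25 ÷ (183/17) = 17/732.
0.4⁴ = 0.0256 is still above 17/732 but 0.4⁵ = 0.01024 is at or below it, so n = 5.

5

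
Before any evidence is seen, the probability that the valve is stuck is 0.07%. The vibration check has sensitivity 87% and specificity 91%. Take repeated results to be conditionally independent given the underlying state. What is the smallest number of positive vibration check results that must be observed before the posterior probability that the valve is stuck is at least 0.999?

7

Prior odds: 0.0007 ÷ 0.9993 = 7/9993.
False-positive rate = 1 − 0.91 = 0.09; likelihood ratio of a positive = 0.87/0.09 = 29/3.
Target odds: 0.999 ÷ 0.001 = 999.
Require (29/3)ⁿ ≥ 999 ÷ (7/9993) = 9983007/7.
(29/3)⁶ = 594823321/729 falls short of 9983007/7 but (29/3)⁷ ≈7.88746e+06 reaches it, so n = 7.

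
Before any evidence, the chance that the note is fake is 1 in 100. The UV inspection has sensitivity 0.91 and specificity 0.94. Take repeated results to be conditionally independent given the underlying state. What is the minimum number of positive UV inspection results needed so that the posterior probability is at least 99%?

Prior odds = 0.01/0.99 = 1/99.
False-positive rate = 1 − 0.94 = 0.06; likelihood ratio of a positive = 0.91/0.06 = 91/6.
Target odds: 0.99 ÷ 0.01 = 99.
Need (1/99) × (91/6)ⁿ ≥ 99, i.e. (91/6)ⁿ ≥ 9801.
(91/6)³ = 753571/216 falls short of 9801 but (91/6)⁴ = 68574961/1296 reaches it, so n = 4.

4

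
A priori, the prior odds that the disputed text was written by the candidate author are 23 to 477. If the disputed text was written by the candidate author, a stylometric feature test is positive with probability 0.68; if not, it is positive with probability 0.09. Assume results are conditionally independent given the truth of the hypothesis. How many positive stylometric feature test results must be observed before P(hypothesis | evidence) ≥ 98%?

4

Prior odds = 23/477.
Likelihood ratio of a positive = 0.68/0.09 = 68/9.
Target posterior odds = 0.98/0.02 = 49.
Require (68/9)ⁿ ≥ 49 ÷ (23/477) = 23373/23.
(68/9)³ = 314432/729 falls short of 23373/23 but (68/9)⁴ = 21381376/6561 reaches it, so n = 4.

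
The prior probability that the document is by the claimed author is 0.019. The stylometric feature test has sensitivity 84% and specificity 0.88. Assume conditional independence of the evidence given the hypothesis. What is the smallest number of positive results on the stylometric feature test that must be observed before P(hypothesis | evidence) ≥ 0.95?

4

Prior odds: 0.019 ÷ 0.981 = 19/981.
False-positive rate = 1 − 0.88 = 0.12; likelihood ratio of a positive = 0.84/0.12 = 7.
Target odds: 0.95 ÷ 0.05 = 19.
Need (19/981) × 7ⁿ ≥ 19, i.e. 7ⁿ ≥ 981.
7³ = 343 falls short of 981 but 7⁴ = 2401 reaches it, so n = 4.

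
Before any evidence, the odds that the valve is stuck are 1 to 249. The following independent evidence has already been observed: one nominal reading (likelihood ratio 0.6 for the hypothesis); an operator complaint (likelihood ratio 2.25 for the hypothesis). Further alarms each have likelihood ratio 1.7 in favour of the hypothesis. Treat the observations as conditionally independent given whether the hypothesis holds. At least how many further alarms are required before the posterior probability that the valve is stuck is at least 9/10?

14

Prior odds = 1/249.
Combined Bayes factor of the evidence already in hand = 0.6 × 2.25 = 1.35.
Odds after that evidence = (1/249) × 1.35 = 9/1660.
Target odds = 0.9/0.1 = 9.
Need 1.7ⁿ ≥ 9 ÷ (9/1660) = 1660.
1.7¹³ ≈990.458 falls short of 1660 but 1.7¹⁴ ≈1683.78 reaches it, so n = 14.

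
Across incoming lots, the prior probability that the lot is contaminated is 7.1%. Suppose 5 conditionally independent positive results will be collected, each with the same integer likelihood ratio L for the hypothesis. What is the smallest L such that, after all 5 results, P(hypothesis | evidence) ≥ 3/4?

3

Prior odds = 0.071/0.929 = 71/929.
Target odds = 0.75/0.25 = 3.
Need L⁵ ≥ 3 ÷ (71/929) = 2787/71.
2⁵ = 32 < 2787/71 ≤ 243 = 3⁵, so L = 3.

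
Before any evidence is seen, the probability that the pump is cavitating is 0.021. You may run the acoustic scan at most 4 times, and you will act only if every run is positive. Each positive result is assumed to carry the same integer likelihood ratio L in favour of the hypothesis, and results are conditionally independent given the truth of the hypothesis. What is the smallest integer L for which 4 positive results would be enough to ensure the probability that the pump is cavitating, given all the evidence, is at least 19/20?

6

Prior odds = 0.021/0.979 = 21/979.
Target odds = 0.95/0.05 = 19.
Need L⁴ ≥ 19 ÷ (21/979) = 18601/21.
5⁴ = 625 < 18601/21 ≤ 1296 = 6⁴, so L = 6.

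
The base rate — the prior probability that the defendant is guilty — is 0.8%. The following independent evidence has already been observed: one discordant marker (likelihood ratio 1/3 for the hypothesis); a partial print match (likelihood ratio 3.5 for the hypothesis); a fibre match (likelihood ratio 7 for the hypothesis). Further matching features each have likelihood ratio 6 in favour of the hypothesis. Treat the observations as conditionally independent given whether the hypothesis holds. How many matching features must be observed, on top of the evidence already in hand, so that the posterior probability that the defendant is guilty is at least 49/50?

Prior odds = 0.008/0.992 = 1/124.
Combined Bayes factor of the evidence already in hand = (1/3) × 3.5 × 7 = 49/6.
Odds after that evidence = (1/124) × 49/6 = 49/744.
Target odds = 0.98/0.02 = 49.
Need 6ⁿ ≥ 49 ÷ (49/744) = 744.
6³ = 216 falls short of 744 but 6⁴ = 1296 reaches it, so n = 4.

4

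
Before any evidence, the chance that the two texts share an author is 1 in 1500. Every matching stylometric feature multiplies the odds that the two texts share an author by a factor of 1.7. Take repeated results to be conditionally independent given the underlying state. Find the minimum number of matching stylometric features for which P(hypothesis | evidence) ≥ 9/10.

18

Prior odds: (1/1500) ÷ (1499/1500) = 1/1499.
Likelihood ratio per matching stylometric feature = 1.7.
Target odds: 0.9 ÷ 0.1 = 9.
Need (1/1499) × 1.7ⁿ ≥ 9, i.e. 1.7ⁿ ≥ 13491.
1.7¹⁷ ≈8272.4 falls short of 13491 but 1.7¹⁸ ≈14063.1 reaches it, so n = 18.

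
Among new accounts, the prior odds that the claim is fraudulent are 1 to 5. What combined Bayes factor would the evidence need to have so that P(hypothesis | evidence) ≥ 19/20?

Prior odds = 0.2.
Target odds = 0.95/0.05 = 19.
Required Bayes factor = 19 ÷ 0.2 = 95.

95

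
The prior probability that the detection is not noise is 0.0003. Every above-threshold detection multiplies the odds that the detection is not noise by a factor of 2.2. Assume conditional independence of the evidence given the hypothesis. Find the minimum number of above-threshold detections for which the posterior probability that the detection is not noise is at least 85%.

13

Prior odds: 0.0003 ÷ 0.9997 = 3/9997.
Likelihood ratio per above-threshold detection = 2.2.
Target odds: 0.85 ÷ 0.15 = 17/3.
Need (3/9997) × 2.2ⁿ ≥ 17/3, i.e. 2.2ⁿ ≥ 169949/9.
2.2¹² ≈12855 falls short of 169949/9 but 2.2¹³ ≈28281 reaches it, so n = 13.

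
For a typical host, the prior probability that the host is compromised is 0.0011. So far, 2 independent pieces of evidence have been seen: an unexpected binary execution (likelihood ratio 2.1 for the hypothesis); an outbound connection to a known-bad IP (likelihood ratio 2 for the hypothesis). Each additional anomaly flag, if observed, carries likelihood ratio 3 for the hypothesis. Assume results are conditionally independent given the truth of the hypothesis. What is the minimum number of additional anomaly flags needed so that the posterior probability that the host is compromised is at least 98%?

Prior odds = 0.0011/0.9989 = 11/9989.
Combined Bayes factor of the evidence already in hand = 2.1 × 2 = 4.2.
Odds after that evidence = (11/9989) × 4.2 = 33/7135.
Target odds = 0.98/0.02 = 49.
Need 3ⁿ ≥ 49 ÷ (33/7135) = 349615/33.
3⁸ = 6561 falls short of 349615/33 but 3⁹ = 19683 reaches it, so n = 9.

9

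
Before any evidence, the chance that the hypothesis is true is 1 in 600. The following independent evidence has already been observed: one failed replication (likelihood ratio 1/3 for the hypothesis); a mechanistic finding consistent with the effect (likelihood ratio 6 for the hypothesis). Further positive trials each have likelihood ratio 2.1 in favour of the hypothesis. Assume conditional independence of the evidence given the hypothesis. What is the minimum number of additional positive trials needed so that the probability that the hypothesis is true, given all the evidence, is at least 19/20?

Prior odds = (1/600)/(599/600) = 1/599.
Combined Bayes factor of the evidence already in hand = (1/3) × 6 = 2.
Odds after that evidence = (1/599) × 2 = 2/599.
Target odds = 0.95/0.05 = 19.
Need 2.1ⁿ ≥ 19 ÷ (2/599) = 5690.5.
2.1¹¹ ≈3502.78 falls short of 5690.5 but 2.1¹² ≈7355.83 reaches it, so n = 12.

12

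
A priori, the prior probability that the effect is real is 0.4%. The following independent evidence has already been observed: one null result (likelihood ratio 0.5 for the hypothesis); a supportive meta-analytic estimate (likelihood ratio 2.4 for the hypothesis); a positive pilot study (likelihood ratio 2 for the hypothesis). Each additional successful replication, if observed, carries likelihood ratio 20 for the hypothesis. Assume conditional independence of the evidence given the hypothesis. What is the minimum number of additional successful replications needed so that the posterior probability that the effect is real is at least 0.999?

4

Prior odds = 0.004/0.996 = 1/249.
Combined Bayes factor of the evidence already in hand = 0.5 × 2.4 × 2 = 2.4.
Odds after that evidence = (1/249) × 2.4 = 4/415.
Target odds = 0.999/0.001 = 999.
Need 20ⁿ ≥ 999 ÷ (4/415) = 103646.25.
20³ = 8000 falls short of 103646.25 but 20⁴ = 160000 reaches it, so n = 4.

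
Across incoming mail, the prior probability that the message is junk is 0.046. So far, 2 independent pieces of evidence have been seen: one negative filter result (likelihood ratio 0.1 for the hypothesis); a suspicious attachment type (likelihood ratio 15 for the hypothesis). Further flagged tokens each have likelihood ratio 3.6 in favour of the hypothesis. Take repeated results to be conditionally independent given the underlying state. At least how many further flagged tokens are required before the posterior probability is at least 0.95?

5

Prior odds = 0.046/0.954 = 23/477.
Combined Bayes factor of the evidence already in hand = 0.1 × 15 = 1.5.
Odds after that evidence = (23/477) × 1.5 = 23/318.
Target odds = 0.95/0.05 = 19.
Need 3.6ⁿ ≥ 19 ÷ (23/318) = 6042/23.
3.6⁴ = 167.9616 falls short of 6042/23 but 3.6⁵ = 604.66176 reaches it, so n = 5.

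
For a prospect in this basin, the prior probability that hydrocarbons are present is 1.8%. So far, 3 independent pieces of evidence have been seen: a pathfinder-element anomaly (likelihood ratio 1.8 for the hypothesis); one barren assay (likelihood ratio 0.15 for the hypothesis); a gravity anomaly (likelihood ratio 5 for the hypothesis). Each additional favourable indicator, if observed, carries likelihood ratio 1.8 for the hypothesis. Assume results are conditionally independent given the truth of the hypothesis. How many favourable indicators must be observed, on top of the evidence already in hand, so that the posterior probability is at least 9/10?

Prior odds = 0.018/0.982 = 9/491.
Combined Bayes factor of the evidence already in hand = 1.8 × 0.15 × 5 = 1.35.
Odds after that evidence = (9/491) × 1.35 = 243/9820.
Target odds = 0.9/0.1 = 9.
Need 1.8ⁿ ≥ 9 ÷ (243/9820) = 9820/27.
1.8¹⁰ ≈357.047 falls short of 9820/27 but 1.8¹¹ ≈642.684 reaches it, so n = 11.

11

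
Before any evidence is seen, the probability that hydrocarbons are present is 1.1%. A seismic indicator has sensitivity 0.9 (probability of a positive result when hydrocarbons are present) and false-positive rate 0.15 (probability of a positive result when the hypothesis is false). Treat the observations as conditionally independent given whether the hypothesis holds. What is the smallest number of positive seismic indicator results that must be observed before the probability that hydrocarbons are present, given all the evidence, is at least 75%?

4

Prior odds = 0.011/0.989 = 11/989.
Likelihood ratio of a positive result = 0.9/0.15 = 6.
Target odds: 0.75 ÷ 0.25 = 3.
Need (11/989) × 6ⁿ ≥ 3, i.e. 6ⁿ ≥ 2967/11.
6³ = 216 falls short of 2967/11 but 6⁴ = 1296 reaches it, so n = 4.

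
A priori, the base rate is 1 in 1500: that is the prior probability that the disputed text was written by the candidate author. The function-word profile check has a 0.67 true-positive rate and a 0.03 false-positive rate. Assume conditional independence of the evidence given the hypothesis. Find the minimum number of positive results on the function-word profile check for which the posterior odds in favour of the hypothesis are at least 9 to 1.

4

Prior odds: (1/1500) ÷ (1499/1500) = 1/1499.
Likelihood ratio of a positive result = 0.67/0.03 = 67/3.
Target odds = 9.
Require (67/3)ⁿ ≥ 9 ÷ (1/1499) = 13491.
(67/3)³ = 300763/27 falls short of 13491 but (67/3)⁴ = 20151121/81 reaches it, so n = 4.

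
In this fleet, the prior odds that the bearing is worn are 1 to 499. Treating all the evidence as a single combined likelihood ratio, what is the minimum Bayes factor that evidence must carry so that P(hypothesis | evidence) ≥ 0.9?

4491

Prior odds = 1/499.
Target odds = 0.9/0.1 = 9.
Required Bayes factor = 9 ÷ (1/499) = 4491.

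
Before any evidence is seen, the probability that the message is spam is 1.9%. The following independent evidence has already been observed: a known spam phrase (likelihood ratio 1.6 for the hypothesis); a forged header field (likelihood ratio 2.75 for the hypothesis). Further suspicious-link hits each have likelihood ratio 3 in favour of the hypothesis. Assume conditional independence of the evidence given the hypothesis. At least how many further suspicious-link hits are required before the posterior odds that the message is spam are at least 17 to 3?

Prior odds = 0.019/0.981 = 19/981.
Combined Bayes factor of the evidence already in hand = 1.6 × 2.75 = 4.4.
Odds after that evidence = (19/981) × 4.4 = 418/4905.
Target odds = 17/3.
Need 3ⁿ ≥ 17/3 ÷ (418/4905) = 27795/418.
3³ = 27 falls short of 27795/418 but 3⁴ = 81 reaches it, so n = 4.

4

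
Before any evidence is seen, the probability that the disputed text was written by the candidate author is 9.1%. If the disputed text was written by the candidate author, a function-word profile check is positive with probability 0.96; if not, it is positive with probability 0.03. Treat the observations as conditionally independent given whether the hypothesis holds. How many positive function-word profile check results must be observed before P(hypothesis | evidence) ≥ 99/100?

Prior odds = 0.091/0.909 = 91/909.
Likelihood ratio of a positive = 0.96/0.03 = 32.
Target odds: 0.99 ÷ 0.01 = 99.
Require 32ⁿ ≥ 99 ÷ (91/909) = 89991/91.
32¹ = 32 falls short of 89991/91 but 32² = 1024 reaches it, so n = 2.

2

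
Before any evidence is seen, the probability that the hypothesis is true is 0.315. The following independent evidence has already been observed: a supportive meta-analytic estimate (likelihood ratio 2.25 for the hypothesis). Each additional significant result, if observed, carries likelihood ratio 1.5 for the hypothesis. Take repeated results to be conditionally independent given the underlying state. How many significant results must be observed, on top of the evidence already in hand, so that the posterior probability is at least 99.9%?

17

Prior odds = 0.315/0.685 = 63/137.
Bayes factor of the evidence already in hand = 2.25.
Odds after that evidence = (63/137) × 2.25 = 567/548.
Target odds = 0.999/0.001 = 999.
Need 1.5ⁿ ≥ 999 ÷ (567/548) = 20276/21.
1.5¹⁶ = 43046721/65536 falls short of 20276/21 but 1.5¹⁷ = 129140163/131072 reaches it, so n = 17.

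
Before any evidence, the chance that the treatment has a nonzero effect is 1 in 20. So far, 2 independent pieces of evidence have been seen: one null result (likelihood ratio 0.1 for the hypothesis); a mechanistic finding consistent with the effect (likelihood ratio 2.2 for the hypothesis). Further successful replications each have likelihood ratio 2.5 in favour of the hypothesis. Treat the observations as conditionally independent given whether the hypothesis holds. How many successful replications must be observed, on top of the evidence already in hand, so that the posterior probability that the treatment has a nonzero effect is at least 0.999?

13

Prior odds = 0.05/0.95 = 1/19.
Combined Bayes factor of the evidence already in hand = 0.1 × 2.2 = 0.22.
Odds after that evidence = (1/19) × 0.22 = 11/950.
Target odds = 0.999/0.001 = 999.
Need 2.5ⁿ ≥ 999 ÷ (11/950) = 949050/11.
2.5¹² = 244140625/4096 falls short of 949050/11 but 2.5¹³ ≈149012 reaches it, so n = 13.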